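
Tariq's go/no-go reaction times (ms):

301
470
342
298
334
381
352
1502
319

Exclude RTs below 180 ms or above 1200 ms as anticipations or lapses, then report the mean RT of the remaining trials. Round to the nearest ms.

350 ms

Excluded: 1502
Retained (n=8): Σ = 2797
Mean = 2797/8 = 349.6250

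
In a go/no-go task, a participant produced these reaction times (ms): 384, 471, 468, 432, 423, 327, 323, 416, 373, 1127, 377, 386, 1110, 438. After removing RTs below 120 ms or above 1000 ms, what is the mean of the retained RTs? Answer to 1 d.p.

Excluded: 1110, 1127
Retained (n=12): Σ = 4818
Mean = 4818/12 = 401.5000

401.5 ms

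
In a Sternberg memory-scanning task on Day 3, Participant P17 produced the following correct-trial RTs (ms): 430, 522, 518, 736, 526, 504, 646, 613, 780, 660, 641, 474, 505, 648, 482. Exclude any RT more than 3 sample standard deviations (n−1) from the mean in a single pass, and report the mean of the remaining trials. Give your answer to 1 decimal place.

579.0 ms

n = 15, ΣRT = 8685, M = 579.000
Σ(x−M)² = 149376.00; s = √(149376.00/14) = 103.294
Cutoffs: 579.000 ± 3·103.294 → [269.1, 888.9]
No RTs fall outside the cutoffs; all 15 retained. Mean = 8685/15 = 579.000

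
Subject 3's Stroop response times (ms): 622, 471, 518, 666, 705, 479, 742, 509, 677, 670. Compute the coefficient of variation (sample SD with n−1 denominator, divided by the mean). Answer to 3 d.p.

0.168

n = 10, Σ = 6059, M = 605.9000
Σ(x−M)² = 92796.900; s = √(92796.900/9) = 101.5419
CV = 101.5419 / 605.9000 = 0.16759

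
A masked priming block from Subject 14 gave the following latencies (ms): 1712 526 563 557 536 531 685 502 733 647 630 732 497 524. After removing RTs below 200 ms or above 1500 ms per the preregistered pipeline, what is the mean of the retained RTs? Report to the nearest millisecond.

589 ms

Excluded: 1712
Retained (n=13): Σ = 7663
Mean = 7663/13 = 589.4615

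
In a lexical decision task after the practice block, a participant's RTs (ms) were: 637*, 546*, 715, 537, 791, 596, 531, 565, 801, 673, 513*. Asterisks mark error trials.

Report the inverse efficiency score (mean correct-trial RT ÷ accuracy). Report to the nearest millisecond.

Correct trials (n=8): 715, 537, 791, 596, 531, 565, 801, 673
Mean correct RT = 5209/8 = 651.1250 ms
Proportion correct = 8/11
IES = 651.1250 / (8/11) = 895.297 ms

895 ms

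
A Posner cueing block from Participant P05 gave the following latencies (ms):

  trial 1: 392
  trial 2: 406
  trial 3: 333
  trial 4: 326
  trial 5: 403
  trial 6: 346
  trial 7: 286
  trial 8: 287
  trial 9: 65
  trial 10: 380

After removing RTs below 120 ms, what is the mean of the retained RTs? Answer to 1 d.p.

351.0 ms

Excluded: 65
Retained (n=9): Σ = 3159
Mean = 3159/9 = 351.0000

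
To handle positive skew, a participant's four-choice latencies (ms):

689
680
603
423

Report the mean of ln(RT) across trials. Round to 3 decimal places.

ln(RT): 6.5352, 6.5221, 6.4019, 6.0474
Σ ln(RT) = 25.5066
Mean = 25.5066/4 = 6.37666

6.377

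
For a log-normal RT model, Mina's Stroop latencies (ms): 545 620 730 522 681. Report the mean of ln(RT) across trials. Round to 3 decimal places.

ln(RT): 6.3008, 6.4297, 6.5930, 6.2577, 6.5236
Σ ln(RT) = 32.1048
Mean = 32.1048/5 = 6.42096

6.421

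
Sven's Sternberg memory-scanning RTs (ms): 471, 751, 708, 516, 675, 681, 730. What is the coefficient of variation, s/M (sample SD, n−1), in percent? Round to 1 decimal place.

n = 7, Σ = 4532, M = 647.4286
Σ(x−M)² = 71501.714; s = √(71501.714/6) = 109.1648
CV = 109.1648 / 647.4286 = 0.16861 = 16.861%

16.9%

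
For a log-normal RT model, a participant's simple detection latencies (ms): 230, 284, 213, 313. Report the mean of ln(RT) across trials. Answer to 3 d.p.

5.549

ln(RT): 5.4381, 5.6490, 5.3613, 5.7462
Σ ln(RT) = 22.1945
Mean = 22.1945/4 = 5.54864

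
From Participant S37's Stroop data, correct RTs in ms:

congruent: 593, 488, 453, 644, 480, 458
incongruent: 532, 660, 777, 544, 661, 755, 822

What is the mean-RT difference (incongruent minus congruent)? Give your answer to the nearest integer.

159 ms

M(congruent) = 3116/6 = 519.333
M(incongruent) = 4751/7 = 678.714
Difference = 678.714 − 519.333 = 159.381 ms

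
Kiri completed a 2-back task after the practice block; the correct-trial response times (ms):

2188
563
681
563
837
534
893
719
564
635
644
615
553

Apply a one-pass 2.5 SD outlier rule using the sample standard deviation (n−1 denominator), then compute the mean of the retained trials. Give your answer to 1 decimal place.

n = 13, ΣRT = 9989, M = 768.385
Σ(x−M)² = 2329875.08; s = √(2329875.08/12) = 440.632
Cutoffs: 768.385 ± 2.5·440.632 → [-333.2, 1870.0]
Outside: 2188 → excluded.
Retained (n=12): Σ = 7801, mean = 7801/12 = 650.083

650.1 ms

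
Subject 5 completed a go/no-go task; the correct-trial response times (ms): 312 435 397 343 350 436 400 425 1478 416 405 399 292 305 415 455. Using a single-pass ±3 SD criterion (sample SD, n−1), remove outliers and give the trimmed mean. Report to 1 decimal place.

385.7 ms

n = 16, ΣRT = 7263, M = 453.938
Σ(x−M)² = 1156404.94; s = √(1156404.94/15) = 277.657
Cutoffs: 453.938 ± 3·277.657 → [-379.0, 1286.9]
Outside: 1478 → excluded.
Retained (n=15): Σ = 5785, mean = 5785/15 = 385.667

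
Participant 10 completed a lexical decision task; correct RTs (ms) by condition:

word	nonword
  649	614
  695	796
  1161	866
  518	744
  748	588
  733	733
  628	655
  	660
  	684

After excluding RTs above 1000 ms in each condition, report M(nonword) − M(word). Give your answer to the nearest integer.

word: exclude 1161
M(word) = 3971/6 = 661.833
M(nonword) = 6340/9 = 704.444
Difference = 704.444 − 661.833 = 42.611 ms

43 ms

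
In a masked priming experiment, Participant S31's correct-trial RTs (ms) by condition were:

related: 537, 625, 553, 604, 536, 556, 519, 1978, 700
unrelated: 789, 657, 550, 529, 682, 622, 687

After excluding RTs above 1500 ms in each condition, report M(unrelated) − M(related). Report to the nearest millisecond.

related: exclude 1978
M(related) = 4630/8 = 578.750
M(unrelated) = 4516/7 = 645.143
Difference = 645.143 − 578.750 = 66.393 ms

66 ms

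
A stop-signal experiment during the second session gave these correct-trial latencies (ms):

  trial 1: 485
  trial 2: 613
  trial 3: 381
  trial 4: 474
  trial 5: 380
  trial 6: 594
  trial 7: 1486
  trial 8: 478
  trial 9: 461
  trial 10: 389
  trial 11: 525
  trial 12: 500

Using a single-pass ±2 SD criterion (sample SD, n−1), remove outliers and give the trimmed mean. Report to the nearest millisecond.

480 ms

n = 12, ΣRT = 6766, M = 563.833
Σ(x−M)² = 989317.67; s = √(989317.67/11) = 299.897
Cutoffs: 563.833 ± 2·299.897 → [-36.0, 1163.6]
Outside: 1486 → excluded.
Retained (n=11): Σ = 5280, mean = 5280/11 = 480.000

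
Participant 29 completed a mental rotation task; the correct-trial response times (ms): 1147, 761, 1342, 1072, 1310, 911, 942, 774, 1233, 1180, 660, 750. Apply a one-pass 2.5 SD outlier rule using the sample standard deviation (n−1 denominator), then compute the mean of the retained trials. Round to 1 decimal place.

n = 12, ΣRT = 12082, M = 1006.833
Σ(x−M)² = 623567.67; s = √(623567.67/11) = 238.092
Cutoffs: 1006.833 ± 2.5·238.092 → [411.6, 1602.1]
No RTs fall outside the cutoffs; all 12 retained. Mean = 12082/12 = 1006.833

1006.8 ms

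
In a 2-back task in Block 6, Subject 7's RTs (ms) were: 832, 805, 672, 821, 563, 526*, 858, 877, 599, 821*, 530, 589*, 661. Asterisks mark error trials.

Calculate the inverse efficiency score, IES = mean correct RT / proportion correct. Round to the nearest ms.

938 ms

Correct trials (n=10): 832, 805, 672, 821, 563, 858, 877, 599, 530, 661
Mean correct RT = 7218/10 = 721.8000 ms
Proportion correct = 10/13
IES = 721.8000 / (10/13) = 938.340 ms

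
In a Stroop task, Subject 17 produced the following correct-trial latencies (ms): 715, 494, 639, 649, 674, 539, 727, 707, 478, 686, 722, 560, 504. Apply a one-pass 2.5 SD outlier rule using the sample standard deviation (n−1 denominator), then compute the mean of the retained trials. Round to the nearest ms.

623 ms

n = 13, ΣRT = 8094, M = 622.615
Σ(x−M)² = 106489.08; s = √(106489.08/12) = 94.202
Cutoffs: 622.615 ± 2.5·94.202 → [387.1, 858.1]
No RTs fall outside the cutoffs; all 13 retained. Mean = 8094/13 = 622.615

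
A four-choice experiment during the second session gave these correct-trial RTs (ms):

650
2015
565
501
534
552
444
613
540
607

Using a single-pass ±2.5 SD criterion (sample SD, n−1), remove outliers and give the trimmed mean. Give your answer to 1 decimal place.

n = 10, ΣRT = 7021, M = 702.100
Σ(x−M)² = 1946320.90; s = √(1946320.90/9) = 465.035
Cutoffs: 702.100 ± 2.5·465.035 → [-460.5, 1864.7]
Outside: 2015 → excluded.
Retained (n=9): Σ = 5006, mean = 5006/9 = 556.222

556.2 ms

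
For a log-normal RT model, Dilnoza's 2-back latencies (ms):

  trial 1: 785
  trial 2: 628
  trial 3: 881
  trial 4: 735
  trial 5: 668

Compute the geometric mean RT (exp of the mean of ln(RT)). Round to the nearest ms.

734 ms

ln(RT): 6.6657, 6.4425, 6.7811, 6.5999, 6.5043
Mean ln(RT) = 32.9934/5 = 6.59869
Geometric mean = exp(6.59869) = 734.13 ms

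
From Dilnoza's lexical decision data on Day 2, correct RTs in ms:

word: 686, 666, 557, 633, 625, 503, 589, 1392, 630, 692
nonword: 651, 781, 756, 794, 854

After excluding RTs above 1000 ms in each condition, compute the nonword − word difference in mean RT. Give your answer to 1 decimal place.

147.1 ms

word: exclude 1392
M(word) = 5581/9 = 620.111
M(nonword) = 3836/5 = 767.200
Difference = 767.200 − 620.111 = 147.089 ms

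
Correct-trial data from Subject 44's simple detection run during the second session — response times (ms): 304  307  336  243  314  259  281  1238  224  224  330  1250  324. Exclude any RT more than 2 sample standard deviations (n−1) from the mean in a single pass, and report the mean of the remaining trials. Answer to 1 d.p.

286.0 ms

n = 13, ΣRT = 5634, M = 433.385
Σ(x−M)² = 1570931.08; s = √(1570931.08/12) = 361.816
Cutoffs: 433.385 ± 2·361.816 → [-290.2, 1157.0]
Outside: 1238, 1250 → excluded.
Retained (n=11): Σ = 3146, mean = 3146/11 = 286.000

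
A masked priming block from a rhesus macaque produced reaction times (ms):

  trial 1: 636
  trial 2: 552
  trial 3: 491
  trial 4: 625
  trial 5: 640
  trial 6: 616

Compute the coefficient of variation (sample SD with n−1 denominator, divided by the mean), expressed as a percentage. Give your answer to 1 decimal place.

n = 6, Σ = 3560, M = 593.3333
Σ(x−M)² = 17695.333; s = √(17695.333/5) = 59.4901
CV = 59.4901 / 593.3333 = 0.10026 = 10.026%

10.0%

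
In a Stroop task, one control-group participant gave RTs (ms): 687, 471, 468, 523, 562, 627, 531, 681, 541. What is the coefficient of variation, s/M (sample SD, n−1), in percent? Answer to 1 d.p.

14.5%

n = 9, Σ = 5091, M = 565.6667
Σ(x−M)² = 53930.000; s = √(53930.000/8) = 82.1051
CV = 82.1051 / 565.6667 = 0.14515 = 14.515%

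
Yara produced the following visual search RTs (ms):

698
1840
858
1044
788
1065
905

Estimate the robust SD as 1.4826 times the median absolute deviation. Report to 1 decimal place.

Sorted: 698, 788, 858, 905, 1044, 1065, 1840 → median = 905
|x − 905| sorted: 0, 47, 117, 139, 160, 207, 935 → MAD = 139
Robust SD ≈ 1.4826 × 139 = 206.081

206.1 ms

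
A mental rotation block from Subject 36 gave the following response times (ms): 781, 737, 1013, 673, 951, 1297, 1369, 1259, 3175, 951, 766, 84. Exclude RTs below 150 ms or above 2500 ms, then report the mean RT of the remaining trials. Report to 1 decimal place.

Excluded: 84, 3175
Retained (n=10): Σ = 9797
Mean = 9797/10 = 979.7000

979.7 ms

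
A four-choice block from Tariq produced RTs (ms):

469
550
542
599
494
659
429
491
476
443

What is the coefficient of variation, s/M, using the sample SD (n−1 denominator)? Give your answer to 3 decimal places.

0.140

n = 10, Σ = 5152, M = 515.2000
Σ(x−M)² = 46979.600; s = √(46979.600/9) = 72.2493
CV = 72.2493 / 515.2000 = 0.14024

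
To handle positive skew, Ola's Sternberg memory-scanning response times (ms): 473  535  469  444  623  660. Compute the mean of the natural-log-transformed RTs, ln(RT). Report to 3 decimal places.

ln(RT): 6.1591, 6.2823, 6.1506, 6.0958, 6.4345, 6.4922
Σ ln(RT) = 37.6146
Mean = 37.6146/6 = 6.26910

6.269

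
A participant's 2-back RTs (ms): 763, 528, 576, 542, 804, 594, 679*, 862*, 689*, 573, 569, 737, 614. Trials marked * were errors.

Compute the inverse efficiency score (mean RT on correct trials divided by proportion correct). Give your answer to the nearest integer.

819 ms

Correct trials (n=10): 763, 528, 576, 542, 804, 594, 573, 569, 737, 614
Mean correct RT = 6300/10 = 630.0000 ms
Proportion correct = 10/13
IES = 630.0000 / (10/13) = 819.000 ms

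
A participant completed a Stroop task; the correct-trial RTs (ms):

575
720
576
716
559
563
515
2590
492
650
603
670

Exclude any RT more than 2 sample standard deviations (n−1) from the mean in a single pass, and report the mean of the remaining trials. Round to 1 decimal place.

n = 12, ΣRT = 9229, M = 769.083
Σ(x−M)² = 3675434.92; s = √(3675434.92/11) = 578.040
Cutoffs: 769.083 ± 2·578.040 → [-387.0, 1925.2]
Outside: 2590 → excluded.
Retained (n=11): Σ = 6639, mean = 6639/11 = 603.545

603.5 ms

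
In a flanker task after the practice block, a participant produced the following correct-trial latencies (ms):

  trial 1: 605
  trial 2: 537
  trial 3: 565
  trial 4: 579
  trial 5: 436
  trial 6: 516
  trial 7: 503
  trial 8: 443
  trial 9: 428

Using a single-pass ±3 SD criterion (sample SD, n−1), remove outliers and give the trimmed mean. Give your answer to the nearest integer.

n = 9, ΣRT = 4612, M = 512.444
Σ(x−M)² = 34260.22; s = √(34260.22/8) = 65.441
Cutoffs: 512.444 ± 3·65.441 → [316.1, 708.8]
No RTs fall outside the cutoffs; all 9 retained. Mean = 4612/9 = 512.444

512 ms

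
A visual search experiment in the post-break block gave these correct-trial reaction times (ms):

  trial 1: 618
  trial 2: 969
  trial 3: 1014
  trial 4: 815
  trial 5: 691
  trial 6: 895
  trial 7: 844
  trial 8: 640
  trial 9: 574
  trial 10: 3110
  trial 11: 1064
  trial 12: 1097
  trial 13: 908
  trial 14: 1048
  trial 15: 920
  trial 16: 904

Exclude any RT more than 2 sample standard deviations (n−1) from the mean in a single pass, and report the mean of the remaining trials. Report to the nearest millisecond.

n = 16, ΣRT = 16111, M = 1006.938
Σ(x−M)² = 5114442.94; s = √(5114442.94/15) = 583.920
Cutoffs: 1006.938 ± 2·583.920 → [-160.9, 2174.8]
Outside: 3110 → excluded.
Retained (n=15): Σ = 13001, mean = 13001/15 = 866.733

867 ms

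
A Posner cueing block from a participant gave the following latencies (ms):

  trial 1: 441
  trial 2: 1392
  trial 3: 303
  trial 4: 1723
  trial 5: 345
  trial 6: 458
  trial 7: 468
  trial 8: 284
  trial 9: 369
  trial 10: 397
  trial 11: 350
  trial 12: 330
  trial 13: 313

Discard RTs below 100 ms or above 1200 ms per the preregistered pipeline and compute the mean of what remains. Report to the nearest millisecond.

369 ms

Excluded: 1392, 1723
Retained (n=11): Σ = 4058
Mean = 4058/11 = 368.9091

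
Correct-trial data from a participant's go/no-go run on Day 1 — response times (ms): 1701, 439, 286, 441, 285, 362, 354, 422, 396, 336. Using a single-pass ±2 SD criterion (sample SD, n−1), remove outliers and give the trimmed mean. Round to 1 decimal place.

n = 10, ΣRT = 5022, M = 502.200
Σ(x−M)² = 1625731.60; s = √(1625731.60/9) = 425.014
Cutoffs: 502.200 ± 2·425.014 → [-347.8, 1352.2]
Outside: 1701 → excluded.
Retained (n=9): Σ = 3321, mean = 3321/9 = 369.000

369.0 ms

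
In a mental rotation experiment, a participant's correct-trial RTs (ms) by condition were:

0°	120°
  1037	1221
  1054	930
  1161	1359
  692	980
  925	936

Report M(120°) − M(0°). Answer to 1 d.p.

M(0°) = 4869/5 = 973.800
M(120°) = 5426/5 = 1085.200
Difference = 1085.200 − 973.800 = 111.400 ms

111.4 ms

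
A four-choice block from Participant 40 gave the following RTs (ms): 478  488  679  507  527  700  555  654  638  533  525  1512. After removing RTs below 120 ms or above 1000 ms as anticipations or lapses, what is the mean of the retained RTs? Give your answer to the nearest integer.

Excluded: 1512
Retained (n=11): Σ = 6284
Mean = 6284/11 = 571.2727

571 ms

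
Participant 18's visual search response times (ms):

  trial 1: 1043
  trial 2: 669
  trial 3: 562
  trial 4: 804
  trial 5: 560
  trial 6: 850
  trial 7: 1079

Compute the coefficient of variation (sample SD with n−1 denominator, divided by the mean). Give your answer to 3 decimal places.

n = 7, Σ = 5567, M = 795.2857
Σ(x−M)² = 270655.429; s = √(270655.429/6) = 212.3894
CV = 212.3894 / 795.2857 = 0.26706

0.267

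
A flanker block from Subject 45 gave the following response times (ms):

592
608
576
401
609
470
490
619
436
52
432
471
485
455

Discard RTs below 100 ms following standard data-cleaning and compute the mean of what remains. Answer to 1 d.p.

Excluded: 52
Retained (n=13): Σ = 6644
Mean = 6644/13 = 511.0769

511.1 ms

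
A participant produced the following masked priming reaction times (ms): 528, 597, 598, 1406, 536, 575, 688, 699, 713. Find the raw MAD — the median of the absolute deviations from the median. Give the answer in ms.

70 ms

Sorted: 528, 536, 575, 597, 598, 688, 699, 713, 1406 → median = 598
|x − 598|: 70, 1, 0, 808, 62, 23, 90, 101, 115
Sorted deviations: 0, 1, 23, 62, 70, 90, 101, 115, 808 → MAD = 70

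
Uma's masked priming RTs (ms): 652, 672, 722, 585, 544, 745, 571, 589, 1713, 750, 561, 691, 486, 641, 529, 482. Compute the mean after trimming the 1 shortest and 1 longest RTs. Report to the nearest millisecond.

Sorted: 482, 486, 529, 544, 561, 571, 585, 589, 641, 652, 672, 691, 722, 745, 750, 1713
Drop lowest 1 (482) and highest 1 (1713)
Remaining (n=14): Σ = 8738, mean = 8738/14 = 624.143

624 ms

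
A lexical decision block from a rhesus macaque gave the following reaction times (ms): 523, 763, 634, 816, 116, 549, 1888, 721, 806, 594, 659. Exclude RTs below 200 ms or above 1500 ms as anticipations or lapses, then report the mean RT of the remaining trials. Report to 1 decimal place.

673.9 ms

Excluded: 116, 1888
Retained (n=9): Σ = 6065
Mean = 6065/9 = 673.8889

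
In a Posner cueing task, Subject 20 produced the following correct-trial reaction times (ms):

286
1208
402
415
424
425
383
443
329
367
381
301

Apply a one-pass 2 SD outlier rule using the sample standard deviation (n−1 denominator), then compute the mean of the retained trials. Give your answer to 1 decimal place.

n = 12, ΣRT = 5364, M = 447.000
Σ(x−M)² = 659212.00; s = √(659212.00/11) = 244.803
Cutoffs: 447.000 ± 2·244.803 → [-42.6, 936.6]
Outside: 1208 → excluded.
Retained (n=11): Σ = 4156, mean = 4156/11 = 377.818

377.8 ms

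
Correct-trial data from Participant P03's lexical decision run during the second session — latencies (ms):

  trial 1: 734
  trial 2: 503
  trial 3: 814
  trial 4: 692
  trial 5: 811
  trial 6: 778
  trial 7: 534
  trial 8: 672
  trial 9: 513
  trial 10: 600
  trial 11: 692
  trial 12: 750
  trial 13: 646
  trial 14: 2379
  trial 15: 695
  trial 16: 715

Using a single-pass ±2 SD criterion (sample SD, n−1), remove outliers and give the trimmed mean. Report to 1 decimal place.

676.6 ms

n = 16, ΣRT = 12528, M = 783.000
Σ(x−M)² = 2859286.00; s = √(2859286.00/15) = 436.599
Cutoffs: 783.000 ± 2·436.599 → [-90.2, 1656.2]
Outside: 2379 → excluded.
Retained (n=15): Σ = 10149, mean = 10149/15 = 676.600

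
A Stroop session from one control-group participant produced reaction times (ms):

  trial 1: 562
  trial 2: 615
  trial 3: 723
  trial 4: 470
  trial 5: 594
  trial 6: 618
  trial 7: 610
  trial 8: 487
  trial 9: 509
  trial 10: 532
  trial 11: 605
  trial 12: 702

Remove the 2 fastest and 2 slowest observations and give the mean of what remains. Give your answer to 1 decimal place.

Sorted: 470, 487, 509, 532, 562, 594, 605, 610, 615, 618, 702, 723
Drop lowest 2 (470, 487) and highest 2 (702, 723)
Remaining (n=8): Σ = 4645, mean = 4645/8 = 580.625

580.6 ms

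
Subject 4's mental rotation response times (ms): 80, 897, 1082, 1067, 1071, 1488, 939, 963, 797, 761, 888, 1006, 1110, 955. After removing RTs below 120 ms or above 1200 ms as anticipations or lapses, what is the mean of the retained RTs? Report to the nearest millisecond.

961 ms

Excluded: 80, 1488
Retained (n=12): Σ = 11536
Mean = 11536/12 = 961.3333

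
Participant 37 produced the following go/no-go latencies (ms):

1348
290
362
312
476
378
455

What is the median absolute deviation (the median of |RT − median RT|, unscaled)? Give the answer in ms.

77 ms

Sorted: 290, 312, 362, 378, 455, 476, 1348 → median = 378
|x − 378|: 970, 88, 16, 66, 98, 0, 77
Sorted deviations: 0, 16, 66, 77, 88, 98, 970 → MAD = 77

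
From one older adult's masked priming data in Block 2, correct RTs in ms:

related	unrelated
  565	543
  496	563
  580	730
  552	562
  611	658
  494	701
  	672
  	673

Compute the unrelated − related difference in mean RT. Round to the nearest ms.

88 ms

M(related) = 3298/6 = 549.667
M(unrelated) = 5102/8 = 637.750
Difference = 637.750 − 549.667 = 88.083 ms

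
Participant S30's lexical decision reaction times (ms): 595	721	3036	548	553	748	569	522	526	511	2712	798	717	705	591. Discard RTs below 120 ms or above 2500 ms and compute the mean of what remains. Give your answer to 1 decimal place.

Excluded: 2712, 3036
Retained (n=13): Σ = 8104
Mean = 8104/13 = 623.3846

623.4 ms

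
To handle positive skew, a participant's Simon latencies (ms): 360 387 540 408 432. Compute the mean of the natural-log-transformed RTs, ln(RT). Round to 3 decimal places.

ln(RT): 5.8861, 5.9584, 6.2916, 6.0113, 6.0684
Σ ln(RT) = 30.2158
Mean = 30.2158/5 = 6.04316

6.043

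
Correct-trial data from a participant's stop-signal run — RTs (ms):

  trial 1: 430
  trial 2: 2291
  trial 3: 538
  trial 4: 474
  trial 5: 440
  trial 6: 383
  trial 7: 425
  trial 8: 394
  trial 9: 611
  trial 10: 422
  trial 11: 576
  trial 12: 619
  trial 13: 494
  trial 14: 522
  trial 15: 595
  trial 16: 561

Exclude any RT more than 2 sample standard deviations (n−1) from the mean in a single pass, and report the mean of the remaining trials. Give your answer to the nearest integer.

n = 16, ΣRT = 9775, M = 610.938
Σ(x−M)² = 3103544.94; s = √(3103544.94/15) = 454.866
Cutoffs: 610.938 ± 2·454.866 → [-298.8, 1520.7]
Outside: 2291 → excluded.
Retained (n=15): Σ = 7484, mean = 7484/15 = 498.933

499 ms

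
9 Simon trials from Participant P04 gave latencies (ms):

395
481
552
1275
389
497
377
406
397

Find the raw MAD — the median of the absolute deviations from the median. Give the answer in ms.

Sorted: 377, 389, 395, 397, 406, 481, 497, 552, 1275 → median = 406
|x − 406|: 11, 75, 146, 869, 17, 91, 29, 0, 9
Sorted deviations: 0, 9, 11, 17, 29, 75, 91, 146, 869 → MAD = 29

29 ms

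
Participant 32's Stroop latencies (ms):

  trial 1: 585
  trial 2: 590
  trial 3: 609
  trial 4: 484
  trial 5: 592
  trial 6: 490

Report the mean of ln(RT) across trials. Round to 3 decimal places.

ln(RT): 6.3716, 6.3801, 6.4118, 6.1821, 6.3835, 6.1944
Σ ln(RT) = 37.9235
Mean = 37.9235/6 = 6.32059

6.321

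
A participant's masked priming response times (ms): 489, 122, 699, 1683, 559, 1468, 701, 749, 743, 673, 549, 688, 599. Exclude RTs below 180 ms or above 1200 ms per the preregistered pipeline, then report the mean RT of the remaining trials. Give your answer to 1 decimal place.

Excluded: 122, 1468, 1683
Retained (n=10): Σ = 6449
Mean = 6449/10 = 644.9000

644.9 ms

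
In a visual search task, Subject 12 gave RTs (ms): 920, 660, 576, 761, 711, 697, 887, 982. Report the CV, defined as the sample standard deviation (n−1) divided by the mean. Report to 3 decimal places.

0.182

n = 8, Σ = 6194, M = 774.2500
Σ(x−M)² = 139615.500; s = √(139615.500/7) = 141.2270
CV = 141.2270 / 774.2500 = 0.18240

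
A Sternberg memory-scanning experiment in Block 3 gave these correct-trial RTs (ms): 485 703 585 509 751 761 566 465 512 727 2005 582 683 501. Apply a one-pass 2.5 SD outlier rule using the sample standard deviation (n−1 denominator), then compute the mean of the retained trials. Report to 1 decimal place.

602.3 ms

n = 14, ΣRT = 9835, M = 702.500
Σ(x−M)² = 1968267.50; s = √(1968267.50/13) = 389.108
Cutoffs: 702.500 ± 2.5·389.108 → [-270.3, 1675.3]
Outside: 2005 → excluded.
Retained (n=13): Σ = 7830, mean = 7830/13 = 602.308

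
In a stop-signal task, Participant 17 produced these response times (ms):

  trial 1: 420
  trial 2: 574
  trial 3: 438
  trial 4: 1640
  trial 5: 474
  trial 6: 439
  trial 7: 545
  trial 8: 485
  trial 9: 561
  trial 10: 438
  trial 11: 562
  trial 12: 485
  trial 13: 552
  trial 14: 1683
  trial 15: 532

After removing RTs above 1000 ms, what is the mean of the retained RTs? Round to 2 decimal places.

500.38 ms

Excluded: 1640, 1683
Retained (n=13): Σ = 6505
Mean = 6505/13 = 500.3846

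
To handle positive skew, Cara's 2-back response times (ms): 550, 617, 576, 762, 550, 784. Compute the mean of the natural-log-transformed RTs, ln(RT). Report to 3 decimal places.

ln(RT): 6.3099, 6.4249, 6.3561, 6.6359, 6.3099, 6.6644
Σ ln(RT) = 38.7012
Mean = 38.7012/6 = 6.45019

6.450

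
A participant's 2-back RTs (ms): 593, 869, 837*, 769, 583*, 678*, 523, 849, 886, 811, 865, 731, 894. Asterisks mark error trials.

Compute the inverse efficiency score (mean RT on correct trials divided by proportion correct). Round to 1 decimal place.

Correct trials (n=10): 593, 869, 769, 523, 849, 886, 811, 865, 731, 894
Mean correct RT = 7790/10 = 779.0000 ms
Proportion correct = 10/13
IES = 779.0000 / (10/13) = 1012.700 ms

1012.7 ms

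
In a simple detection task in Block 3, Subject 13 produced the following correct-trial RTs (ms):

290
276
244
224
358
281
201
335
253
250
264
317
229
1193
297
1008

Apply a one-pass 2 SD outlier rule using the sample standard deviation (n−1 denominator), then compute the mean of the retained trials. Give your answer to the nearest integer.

n = 16, ΣRT = 6020, M = 376.250
Σ(x−M)² = 1241371.00; s = √(1241371.00/15) = 287.677
Cutoffs: 376.250 ± 2·287.677 → [-199.1, 951.6]
Outside: 1008, 1193 → excluded.
Retained (n=14): Σ = 3819, mean = 3819/14 = 272.786

273 ms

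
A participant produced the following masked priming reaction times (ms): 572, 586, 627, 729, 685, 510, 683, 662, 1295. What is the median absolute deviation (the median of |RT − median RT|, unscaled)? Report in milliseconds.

Sorted: 510, 572, 586, 627, 662, 683, 685, 729, 1295 → median = 662
|x − 662|: 90, 76, 35, 67, 23, 152, 21, 0, 633
Sorted deviations: 0, 21, 23, 35, 67, 76, 90, 152, 633 → MAD = 67

67 ms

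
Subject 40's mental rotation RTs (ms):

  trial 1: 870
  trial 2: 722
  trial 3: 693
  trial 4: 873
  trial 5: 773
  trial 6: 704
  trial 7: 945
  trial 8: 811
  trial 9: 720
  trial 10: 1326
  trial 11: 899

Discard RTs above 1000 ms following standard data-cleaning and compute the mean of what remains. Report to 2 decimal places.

801.00 ms

Excluded: 1326
Retained (n=10): Σ = 8010
Mean = 8010/10 = 801.0000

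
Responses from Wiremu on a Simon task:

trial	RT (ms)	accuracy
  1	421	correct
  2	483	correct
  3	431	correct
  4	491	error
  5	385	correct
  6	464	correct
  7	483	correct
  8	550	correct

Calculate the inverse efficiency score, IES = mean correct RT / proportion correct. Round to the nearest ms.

525 ms

Correct trials (n=7): 421, 483, 431, 385, 464, 483, 550
Mean correct RT = 3217/7 = 459.5714 ms
Proportion correct = 7/8
IES = 459.5714 / (7/8) = 525.224 ms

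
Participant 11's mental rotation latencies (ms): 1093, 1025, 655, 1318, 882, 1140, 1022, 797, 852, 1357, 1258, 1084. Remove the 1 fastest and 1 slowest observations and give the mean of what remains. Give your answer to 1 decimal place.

Sorted: 655, 797, 852, 882, 1022, 1025, 1084, 1093, 1140, 1258, 1318, 1357
Drop lowest 1 (655) and highest 1 (1357)
Remaining (n=10): Σ = 10471, mean = 10471/10 = 1047.100

1047.1 ms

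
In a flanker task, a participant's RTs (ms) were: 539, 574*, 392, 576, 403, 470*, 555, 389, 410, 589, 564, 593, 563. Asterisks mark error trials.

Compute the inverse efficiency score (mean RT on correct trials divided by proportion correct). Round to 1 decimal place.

Correct trials (n=11): 539, 392, 576, 403, 555, 389, 410, 589, 564, 593, 563
Mean correct RT = 5573/11 = 506.6364 ms
Proportion correct = 11/13
IES = 506.6364 / (11/13) = 598.752 ms

598.8 ms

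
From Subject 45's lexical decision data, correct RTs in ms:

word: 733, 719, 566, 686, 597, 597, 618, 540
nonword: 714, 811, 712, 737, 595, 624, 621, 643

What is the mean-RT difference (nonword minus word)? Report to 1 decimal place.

M(word) = 5056/8 = 632.000
M(nonword) = 5457/8 = 682.125
Difference = 682.125 − 632.000 = 50.125 ms

50.1 ms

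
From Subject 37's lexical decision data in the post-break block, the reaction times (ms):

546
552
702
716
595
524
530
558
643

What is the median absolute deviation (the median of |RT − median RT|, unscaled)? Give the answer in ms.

34 ms

Sorted: 524, 530, 546, 552, 558, 595, 643, 702, 716 → median = 558
|x − 558|: 12, 6, 144, 158, 37, 34, 28, 0, 85
Sorted deviations: 0, 6, 12, 28, 34, 37, 85, 144, 158 → MAD = 34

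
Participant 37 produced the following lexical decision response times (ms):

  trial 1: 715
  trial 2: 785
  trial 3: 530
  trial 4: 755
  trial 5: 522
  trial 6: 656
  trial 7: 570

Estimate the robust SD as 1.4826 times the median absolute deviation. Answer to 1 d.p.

Sorted: 522, 530, 570, 656, 715, 755, 785 → median = 656
|x − 656| sorted: 0, 59, 86, 99, 126, 129, 134 → MAD = 99
Robust SD ≈ 1.4826 × 99 = 146.777

146.8 ms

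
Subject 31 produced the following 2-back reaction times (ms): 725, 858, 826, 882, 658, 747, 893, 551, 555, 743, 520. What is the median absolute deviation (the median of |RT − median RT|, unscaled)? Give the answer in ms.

Sorted: 520, 551, 555, 658, 725, 743, 747, 826, 858, 882, 893 → median = 743
|x − 743|: 18, 115, 83, 139, 85, 4, 150, 192, 188, 0, 223
Sorted deviations: 0, 4, 18, 83, 85, 115, 139, 150, 188, 192, 223 → MAD = 115

115 ms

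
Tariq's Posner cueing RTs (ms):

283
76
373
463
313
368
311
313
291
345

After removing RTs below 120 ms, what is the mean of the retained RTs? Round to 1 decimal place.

340.0 ms

Excluded: 76
Retained (n=9): Σ = 3060
Mean = 3060/9 = 340.0000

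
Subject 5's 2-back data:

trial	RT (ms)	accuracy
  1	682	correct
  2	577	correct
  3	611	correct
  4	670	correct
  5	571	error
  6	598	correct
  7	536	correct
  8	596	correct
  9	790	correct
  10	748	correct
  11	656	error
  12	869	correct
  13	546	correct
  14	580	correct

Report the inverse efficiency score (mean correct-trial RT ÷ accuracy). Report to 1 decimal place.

758.6 ms

Correct trials (n=12): 682, 577, 611, 670, 598, 536, 596, 790, 748, 869, 546, 580
Mean correct RT = 7803/12 = 650.2500 ms
Proportion correct = 12/14
IES = 650.2500 / (12/14) = 758.625 ms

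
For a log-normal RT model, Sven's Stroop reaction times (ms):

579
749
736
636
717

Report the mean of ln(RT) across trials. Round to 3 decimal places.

ln(RT): 6.3613, 6.6187, 6.6012, 6.4552, 6.5751
Σ ln(RT) = 32.6115
Mean = 32.6115/5 = 6.52231

6.522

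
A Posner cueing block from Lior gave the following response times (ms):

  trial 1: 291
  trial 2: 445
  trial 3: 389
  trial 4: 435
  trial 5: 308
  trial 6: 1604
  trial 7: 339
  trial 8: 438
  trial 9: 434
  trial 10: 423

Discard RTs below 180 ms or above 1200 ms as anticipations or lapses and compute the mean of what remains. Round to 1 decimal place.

Excluded: 1604
Retained (n=9): Σ = 3502
Mean = 3502/9 = 389.1111

389.1 ms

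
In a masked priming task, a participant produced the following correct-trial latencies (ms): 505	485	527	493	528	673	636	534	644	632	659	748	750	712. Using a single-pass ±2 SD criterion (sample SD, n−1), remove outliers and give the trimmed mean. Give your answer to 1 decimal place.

n = 14, ΣRT = 8526, M = 609.000
Σ(x−M)² = 117448.00; s = √(117448.00/13) = 95.050
Cutoffs: 609.000 ± 2·95.050 → [418.9, 799.1]
No RTs fall outside the cutoffs; all 14 retained. Mean = 8526/14 = 609.000

609.0 ms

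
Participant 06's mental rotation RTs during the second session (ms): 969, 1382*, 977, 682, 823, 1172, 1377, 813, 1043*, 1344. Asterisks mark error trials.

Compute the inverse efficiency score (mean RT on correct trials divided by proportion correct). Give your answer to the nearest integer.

Correct trials (n=8): 969, 977, 682, 823, 1172, 1377, 813, 1344
Mean correct RT = 8157/8 = 1019.6250 ms
Proportion correct = 8/10
IES = 1019.6250 / (8/10) = 1274.531 ms

1275 ms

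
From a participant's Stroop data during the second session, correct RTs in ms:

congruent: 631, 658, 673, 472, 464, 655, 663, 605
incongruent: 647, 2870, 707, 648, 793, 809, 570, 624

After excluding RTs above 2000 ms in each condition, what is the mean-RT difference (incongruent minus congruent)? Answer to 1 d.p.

82.8 ms

incongruent: exclude 2870
M(congruent) = 4821/8 = 602.625
M(incongruent) = 4798/7 = 685.429
Difference = 685.429 − 602.625 = 82.804 ms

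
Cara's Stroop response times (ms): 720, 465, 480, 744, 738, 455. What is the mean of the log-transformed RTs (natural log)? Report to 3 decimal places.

ln(RT): 6.5793, 6.1420, 6.1738, 6.6120, 6.6039, 6.1203
Σ ln(RT) = 38.2314
Mean = 38.2314/6 = 6.37189

6.372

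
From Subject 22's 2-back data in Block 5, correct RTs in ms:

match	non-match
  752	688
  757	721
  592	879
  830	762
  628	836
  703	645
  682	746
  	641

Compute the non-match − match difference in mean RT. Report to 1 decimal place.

33.5 ms

M(match) = 4944/7 = 706.286
M(non-match) = 5918/8 = 739.750
Difference = 739.750 − 706.286 = 33.464 ms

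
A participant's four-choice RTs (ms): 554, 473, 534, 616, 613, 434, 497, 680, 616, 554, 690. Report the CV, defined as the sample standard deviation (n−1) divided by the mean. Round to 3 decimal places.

0.144

n = 11, Σ = 6261, M = 569.1818
Σ(x−M)² = 67615.636; s = √(67615.636/10) = 82.2287
CV = 82.2287 / 569.1818 = 0.14447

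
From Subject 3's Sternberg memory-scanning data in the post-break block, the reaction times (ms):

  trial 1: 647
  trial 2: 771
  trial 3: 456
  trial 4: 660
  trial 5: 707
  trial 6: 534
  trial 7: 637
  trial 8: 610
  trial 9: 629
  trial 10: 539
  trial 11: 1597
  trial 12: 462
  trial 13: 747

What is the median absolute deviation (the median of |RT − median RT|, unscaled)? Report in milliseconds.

Sorted: 456, 462, 534, 539, 610, 629, 637, 647, 660, 707, 747, 771, 1597 → median = 637
|x − 637|: 10, 134, 181, 23, 70, 103, 0, 27, 8, 98, 960, 175, 110
Sorted deviations: 0, 8, 10, 23, 27, 70, 98, 103, 110, 134, 175, 181, 960 → MAD = 98

98 ms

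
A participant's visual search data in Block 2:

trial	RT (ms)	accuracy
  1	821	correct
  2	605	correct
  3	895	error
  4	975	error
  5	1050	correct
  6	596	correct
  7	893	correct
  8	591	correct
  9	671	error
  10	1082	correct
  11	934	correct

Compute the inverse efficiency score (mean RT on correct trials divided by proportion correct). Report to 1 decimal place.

Correct trials (n=8): 821, 605, 1050, 596, 893, 591, 1082, 934
Mean correct RT = 6572/8 = 821.5000 ms
Proportion correct = 8/11
IES = 821.5000 / (8/11) = 1129.562 ms

1129.6 ms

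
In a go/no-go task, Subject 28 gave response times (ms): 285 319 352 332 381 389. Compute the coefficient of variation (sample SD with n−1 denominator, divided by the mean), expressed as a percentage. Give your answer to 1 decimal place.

11.4%

n = 6, Σ = 2058, M = 343.0000
Σ(x−M)² = 7702.000; s = √(7702.000/5) = 39.2479
CV = 39.2479 / 343.0000 = 0.11443 = 11.443%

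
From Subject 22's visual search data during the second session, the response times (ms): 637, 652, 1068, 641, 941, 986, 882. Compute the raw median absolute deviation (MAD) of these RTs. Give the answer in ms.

Sorted: 637, 641, 652, 882, 941, 986, 1068 → median = 882
|x − 882|: 245, 230, 186, 241, 59, 104, 0
Sorted deviations: 0, 59, 104, 186, 230, 241, 245 → MAD = 186

186 ms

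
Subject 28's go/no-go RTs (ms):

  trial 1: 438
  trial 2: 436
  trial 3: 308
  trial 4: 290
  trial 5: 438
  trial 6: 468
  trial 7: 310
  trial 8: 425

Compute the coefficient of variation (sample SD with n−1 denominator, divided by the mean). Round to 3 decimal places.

n = 8, Σ = 3113, M = 389.1250
Σ(x−M)² = 37150.875; s = √(37150.875/7) = 72.8510
CV = 72.8510 / 389.1250 = 0.18722

0.187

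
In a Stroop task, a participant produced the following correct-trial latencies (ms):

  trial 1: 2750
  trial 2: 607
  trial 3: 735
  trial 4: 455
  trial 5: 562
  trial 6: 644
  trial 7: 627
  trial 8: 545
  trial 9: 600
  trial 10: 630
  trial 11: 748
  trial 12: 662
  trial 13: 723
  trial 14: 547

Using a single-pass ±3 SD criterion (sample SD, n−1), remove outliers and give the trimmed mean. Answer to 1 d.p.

n = 14, ΣRT = 10835, M = 773.929
Σ(x−M)² = 4290002.93; s = √(4290002.93/13) = 574.456
Cutoffs: 773.929 ± 3·574.456 → [-949.4, 2497.3]
Outside: 2750 → excluded.
Retained (n=13): Σ = 8085, mean = 8085/13 = 621.923

621.9 ms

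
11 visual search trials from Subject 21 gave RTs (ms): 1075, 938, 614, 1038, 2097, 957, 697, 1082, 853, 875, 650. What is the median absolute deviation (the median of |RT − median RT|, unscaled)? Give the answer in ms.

Sorted: 614, 650, 697, 853, 875, 938, 957, 1038, 1075, 1082, 2097 → median = 938
|x − 938|: 137, 0, 324, 100, 1159, 19, 241, 144, 85, 63, 288
Sorted deviations: 0, 19, 63, 85, 100, 137, 144, 241, 288, 324, 1159 → MAD = 137

137 ms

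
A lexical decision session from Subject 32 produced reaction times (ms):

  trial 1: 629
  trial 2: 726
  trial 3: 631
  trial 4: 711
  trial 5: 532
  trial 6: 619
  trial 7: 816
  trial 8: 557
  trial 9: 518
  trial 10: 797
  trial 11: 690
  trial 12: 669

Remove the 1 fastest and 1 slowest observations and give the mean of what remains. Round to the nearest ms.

Sorted: 518, 532, 557, 619, 629, 631, 669, 690, 711, 726, 797, 816
Drop lowest 1 (518) and highest 1 (816)
Remaining (n=10): Σ = 6561, mean = 6561/10 = 656.100

656 ms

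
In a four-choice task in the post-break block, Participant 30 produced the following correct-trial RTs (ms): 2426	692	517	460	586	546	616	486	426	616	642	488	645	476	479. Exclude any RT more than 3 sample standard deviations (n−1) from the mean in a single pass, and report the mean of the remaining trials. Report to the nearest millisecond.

548 ms

n = 15, ΣRT = 10101, M = 673.400
Σ(x−M)² = 3381661.60; s = √(3381661.60/14) = 491.475
Cutoffs: 673.400 ± 3·491.475 → [-801.0, 2147.8]
Outside: 2426 → excluded.
Retained (n=14): Σ = 7675, mean = 7675/14 = 548.214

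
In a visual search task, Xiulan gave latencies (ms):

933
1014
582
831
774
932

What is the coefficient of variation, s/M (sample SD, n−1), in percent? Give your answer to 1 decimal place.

n = 6, Σ = 5066, M = 844.3333
Σ(x−M)² = 118277.333; s = √(118277.333/5) = 153.8033
CV = 153.8033 / 844.3333 = 0.18216 = 18.216%

18.2%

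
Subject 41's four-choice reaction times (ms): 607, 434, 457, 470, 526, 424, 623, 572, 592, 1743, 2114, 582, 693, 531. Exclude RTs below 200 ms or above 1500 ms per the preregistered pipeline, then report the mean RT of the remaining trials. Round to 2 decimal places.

542.58 ms

Excluded: 1743, 2114
Retained (n=12): Σ = 6511
Mean = 6511/12 = 542.5833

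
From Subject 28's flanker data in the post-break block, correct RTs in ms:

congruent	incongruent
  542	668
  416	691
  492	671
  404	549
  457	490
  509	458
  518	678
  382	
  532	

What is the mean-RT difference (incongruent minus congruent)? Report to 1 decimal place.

128.3 ms

M(congruent) = 4252/9 = 472.444
M(incongruent) = 4205/7 = 600.714
Difference = 600.714 − 472.444 = 128.270 ms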